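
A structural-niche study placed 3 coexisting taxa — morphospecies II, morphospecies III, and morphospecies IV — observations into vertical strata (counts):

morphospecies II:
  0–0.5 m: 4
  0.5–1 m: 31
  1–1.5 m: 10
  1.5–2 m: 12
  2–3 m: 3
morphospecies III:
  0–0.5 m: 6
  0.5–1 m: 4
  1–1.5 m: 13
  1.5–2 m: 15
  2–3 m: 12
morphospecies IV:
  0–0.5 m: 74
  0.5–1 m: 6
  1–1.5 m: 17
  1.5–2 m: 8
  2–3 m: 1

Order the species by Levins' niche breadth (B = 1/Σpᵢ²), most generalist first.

morphospecies III > morphospecies II > morphospecies IV

Proportions for morphospecies II (n=60): 4/60=0.0667, 31/60=0.5167, 10/60=0.1667, 12/60=0.2000, 3/60=0.0500
Proportions for morphospecies III (n=50): 6/50=0.1200, 4/50=0.0800, 13/50=0.2600, 15/50=0.3000, 12/50=0.2400
Proportions for morphospecies IV (n=106): 74/106=0.6981, 6/106=0.0566, 17/106=0.1604, 8/106=0.0755, 1/106=0.0094
Σp_IIᵢ² = 0.0667² + 0.5167² + 0.1667² + 0.2000² + 0.0500² = 0.004449 + 0.266979 + 0.027789 + 0.040000 + 0.002500 = 0.341717
B_II = 1 / 0.341717 = 2.9264
Σp_IIIᵢ² = 0.1200² + 0.0800² + 0.2600² + 0.3000² + 0.2400² = 0.014400 + 0.006400 + 0.067600 + 0.090000 + 0.057600 = 0.236000
B_III = 1 / 0.236000 = 4.2373
Σp_IVᵢ² = 0.6981² + 0.0566² + 0.1604² + 0.0755² + 0.0094² = 0.487344 + 0.003204 + 0.025728 + 0.005700 + 0.000088 = 0.522064
B_IV = 1 / 0.522064 = 1.9155
Ranking by B (broadest → narrowest): morphospecies III (4.24) > morphospecies II (2.93) > morphospecies IV (1.92)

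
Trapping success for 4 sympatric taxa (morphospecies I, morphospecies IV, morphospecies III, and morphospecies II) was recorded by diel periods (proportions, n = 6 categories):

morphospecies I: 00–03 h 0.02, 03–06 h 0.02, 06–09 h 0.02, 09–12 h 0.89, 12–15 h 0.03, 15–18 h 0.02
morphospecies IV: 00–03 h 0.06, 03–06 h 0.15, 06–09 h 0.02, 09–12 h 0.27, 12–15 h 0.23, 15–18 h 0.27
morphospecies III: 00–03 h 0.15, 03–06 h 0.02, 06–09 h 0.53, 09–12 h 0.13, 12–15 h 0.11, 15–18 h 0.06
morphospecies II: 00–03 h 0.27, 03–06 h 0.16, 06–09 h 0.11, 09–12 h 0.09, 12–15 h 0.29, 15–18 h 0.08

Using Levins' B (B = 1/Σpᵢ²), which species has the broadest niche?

morphospecies II

Σp_Iᵢ² = 0.02² + 0.02² + 0.02² + 0.89² + 0.03² + 0.02² = 0.0004 + 0.0004 + 0.0004 + 0.7921 + 0.0009 + 0.0004 = 0.7946
B_I = 1 / 0.7946 = 1.2585
Σp_IVᵢ² = 0.06² + 0.15² + 0.02² + 0.27² + 0.23² + 0.27² = 0.0036 + 0.0225 + 0.0004 + 0.0729 + 0.0529 + 0.0729 = 0.2252
B_IV = 1 / 0.2252 = 4.4405
Σp_IIIᵢ² = 0.15² + 0.02² + 0.53² + 0.13² + 0.11² + 0.06² = 0.0225 + 0.0004 + 0.2809 + 0.0169 + 0.0121 + 0.0036 = 0.3364
B_III = 1 / 0.3364 = 2.9727
Σp_IIᵢ² = 0.27² + 0.16² + 0.11² + 0.09² + 0.29² + 0.08² = 0.0729 + 0.0256 + 0.0121 + 0.0081 + 0.0841 + 0.0064 = 0.2092
B_II = 1 / 0.2092 = 4.7801
Highest B → broadest niche (most generalist): morphospecies II (B = 4.78).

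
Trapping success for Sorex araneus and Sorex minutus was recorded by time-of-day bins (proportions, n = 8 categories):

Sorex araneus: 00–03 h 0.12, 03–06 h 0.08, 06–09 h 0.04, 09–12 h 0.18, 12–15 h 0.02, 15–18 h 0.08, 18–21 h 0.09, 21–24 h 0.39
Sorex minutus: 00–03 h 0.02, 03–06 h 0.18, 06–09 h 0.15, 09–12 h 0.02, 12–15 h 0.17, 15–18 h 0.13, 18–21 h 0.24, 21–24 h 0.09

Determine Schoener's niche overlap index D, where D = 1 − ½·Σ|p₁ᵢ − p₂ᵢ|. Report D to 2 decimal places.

0.44

Σ|p₁ᵢ − p₂ᵢ| = 0.10 + 0.10 + 0.11 + 0.16 + 0.15 + 0.05 + 0.15 + 0.30 = 1.12
D = 1 − ½ × 1.12 = 1 − 0.560 = 0.4400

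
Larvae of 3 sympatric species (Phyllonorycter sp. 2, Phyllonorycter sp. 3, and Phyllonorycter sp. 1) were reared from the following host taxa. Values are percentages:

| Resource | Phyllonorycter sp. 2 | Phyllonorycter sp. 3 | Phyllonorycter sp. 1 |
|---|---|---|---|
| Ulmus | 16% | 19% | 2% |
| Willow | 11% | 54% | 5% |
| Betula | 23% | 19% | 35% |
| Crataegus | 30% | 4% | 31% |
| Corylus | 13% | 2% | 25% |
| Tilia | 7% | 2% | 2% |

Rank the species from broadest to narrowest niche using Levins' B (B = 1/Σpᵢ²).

Phyllonorycter sp. 2 > Phyllonorycter sp. 1 > Phyllonorycter sp. 3

Convert percentages to proportions (divide by 100).
Σp_2ᵢ² = 0.16² + 0.11² + 0.23² + 0.30² + 0.13² + 0.07² = 0.0256 + 0.0121 + 0.0529 + 0.0900 + 0.0169 + 0.0049 = 0.2024
B_2 = 1 / 0.2024 = 4.9407
Σp_3ᵢ² = 0.19² + 0.54² + 0.19² + 0.04² + 0.02² + 0.02² = 0.0361 + 0.2916 + 0.0361 + 0.0016 + 0.0004 + 0.0004 = 0.3662
B_3 = 1 / 0.3662 = 2.7307
Σp_1ᵢ² = 0.02² + 0.05² + 0.35² + 0.31² + 0.25² + 0.02² = 0.0004 + 0.0025 + 0.1225 + 0.0961 + 0.0625 + 0.0004 = 0.2844
B_1 = 1 / 0.2844 = 3.5162
Ranking by B (broadest → narrowest): Phyllonorycter sp. 2 (4.94) > Phyllonorycter sp. 1 (3.52) > Phyllonorycter sp. 3 (2.73)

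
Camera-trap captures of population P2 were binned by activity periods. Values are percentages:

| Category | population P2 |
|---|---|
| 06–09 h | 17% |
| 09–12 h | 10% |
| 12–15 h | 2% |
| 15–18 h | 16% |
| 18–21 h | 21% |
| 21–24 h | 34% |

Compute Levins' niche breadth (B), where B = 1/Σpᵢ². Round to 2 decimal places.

Convert percentages to proportions (divide by 100).
Σpᵢ² = 0.17² + 0.10² + 0.02² + 0.16² + 0.21² + 0.34² = 0.0289 + 0.0100 + 0.0004 + 0.0256 + 0.0441 + 0.1156 = 0.2246
B = 1 / 0.2246 = 4.4524

4.45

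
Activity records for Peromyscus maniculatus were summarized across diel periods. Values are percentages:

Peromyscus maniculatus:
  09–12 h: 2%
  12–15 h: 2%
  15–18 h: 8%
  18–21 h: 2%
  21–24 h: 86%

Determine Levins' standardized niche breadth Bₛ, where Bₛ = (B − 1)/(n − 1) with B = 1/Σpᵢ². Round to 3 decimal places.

0.085

Convert percentages to proportions (divide by 100).
Σpᵢ² = 0.02² + 0.02² + 0.08² + 0.02² + 0.86² = 0.0004 + 0.0004 + 0.0064 + 0.0004 + 0.7396 = 0.7472
B = 1 / 0.7472 = 1.33833
Bₛ = (B − 1)/(n − 1) = (1.33833 − 1)/(5 − 1) = 0.33833/4 = 0.08458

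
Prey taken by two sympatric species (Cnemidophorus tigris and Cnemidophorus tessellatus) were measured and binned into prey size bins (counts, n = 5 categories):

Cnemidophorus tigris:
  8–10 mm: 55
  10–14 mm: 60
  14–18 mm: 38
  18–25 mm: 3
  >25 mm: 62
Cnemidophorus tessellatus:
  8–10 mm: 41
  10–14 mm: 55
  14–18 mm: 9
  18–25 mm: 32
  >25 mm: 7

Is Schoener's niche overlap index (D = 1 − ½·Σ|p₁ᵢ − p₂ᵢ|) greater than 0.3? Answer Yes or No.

Yes

Proportions for Cnemidophorus tigris (n=218): 55/218=0.2523, 60/218=0.2752, 38/218=0.1743, 3/218=0.0138, 62/218=0.2844
Proportions for Cnemidophorus tessellatus (n=144): 41/144=0.2847, 55/144=0.3819, 9/144=0.0625, 32/144=0.2222, 7/144=0.0486
Σ|p₁ᵢ − p₂ᵢ| = 0.0324 + 0.1067 + 0.1118 + 0.2084 + 0.2358 = 0.6951
D = 1 − ½ × 0.6951 = 1 − 0.34755 = 0.65245
D = 0.65245 > 0.3 → Yes.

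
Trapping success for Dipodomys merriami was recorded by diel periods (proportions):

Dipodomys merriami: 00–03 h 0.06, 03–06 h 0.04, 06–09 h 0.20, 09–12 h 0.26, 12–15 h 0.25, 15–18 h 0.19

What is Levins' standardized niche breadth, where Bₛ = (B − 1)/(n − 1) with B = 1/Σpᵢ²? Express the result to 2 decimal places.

Σpᵢ² = 0.06² + 0.04² + 0.20² + 0.26² + 0.25² + 0.19² = 0.0036 + 0.0016 + 0.0400 + 0.0676 + 0.0625 + 0.0361 = 0.2114
B = 1 / 0.2114 = 4.7304
Bₛ = (B − 1)/(n − 1) = (4.7304 − 1)/(6 − 1) = 3.7304/5 = 0.7461

0.75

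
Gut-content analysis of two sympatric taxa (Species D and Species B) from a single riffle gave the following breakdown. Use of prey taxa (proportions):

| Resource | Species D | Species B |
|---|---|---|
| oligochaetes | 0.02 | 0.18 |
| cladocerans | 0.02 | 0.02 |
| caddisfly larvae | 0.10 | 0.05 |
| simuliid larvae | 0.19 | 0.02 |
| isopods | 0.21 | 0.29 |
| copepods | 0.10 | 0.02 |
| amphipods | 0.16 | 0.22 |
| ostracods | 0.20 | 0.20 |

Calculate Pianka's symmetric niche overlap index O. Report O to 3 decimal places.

0.809

Σ p₁ᵢp₂ᵢ = 0.0036 + 0.0004 + 0.0050 + 0.0038 + 0.0609 + 0.0020 + 0.0352 + 0.0400 = 0.1509
Σp_1ᵢ² = 0.02² + 0.02² + 0.10² + 0.19² + 0.21² + 0.10² + 0.16² + 0.20² = 0.0004 + 0.0004 + 0.0100 + 0.0361 + 0.0441 + 0.0100 + 0.0256 + 0.0400 = 0.1666
Σp_2ᵢ² = 0.18² + 0.02² + 0.05² + 0.02² + 0.29² + 0.02² + 0.22² + 0.20² = 0.0324 + 0.0004 + 0.0025 + 0.0004 + 0.0841 + 0.0004 + 0.0484 + 0.0400 = 0.2086
O = 0.1509 / √(0.1666 × 0.2086) = 0.1509 / 0.186421 = 0.80946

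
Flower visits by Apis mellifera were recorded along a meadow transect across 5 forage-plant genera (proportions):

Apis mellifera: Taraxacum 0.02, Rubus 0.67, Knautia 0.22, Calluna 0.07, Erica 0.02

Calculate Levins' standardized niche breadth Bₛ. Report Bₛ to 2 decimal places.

0.25

Σpᵢ² = 0.02² + 0.67² + 0.22² + 0.07² + 0.02² = 0.0004 + 0.4489 + 0.0484 + 0.0049 + 0.0004 = 0.5030
B = 1 / 0.5030 = 1.9881
Bₛ = (B − 1)/(n − 1) = (1.9881 − 1)/(5 − 1) = 0.9881/4 = 0.2470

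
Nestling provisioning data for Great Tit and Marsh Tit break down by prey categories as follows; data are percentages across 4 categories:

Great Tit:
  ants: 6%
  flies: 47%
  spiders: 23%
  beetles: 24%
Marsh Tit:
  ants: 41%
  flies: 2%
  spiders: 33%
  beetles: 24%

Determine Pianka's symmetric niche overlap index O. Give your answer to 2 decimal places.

0.50

Convert percentages to proportions (divide by 100).
Σ p₁ᵢp₂ᵢ = 0.0246 + 0.0094 + 0.0759 + 0.0576 = 0.1675
Σp_1ᵢ² = 0.06² + 0.47² + 0.23² + 0.24² = 0.0036 + 0.2209 + 0.0529 + 0.0576 = 0.3350
Σp_2ᵢ² = 0.41² + 0.02² + 0.33² + 0.24² = 0.1681 + 0.0004 + 0.1089 + 0.0576 = 0.3350
O = 0.1675 / √(0.3350 × 0.3350) = 0.1675 / 0.33500 = 0.5000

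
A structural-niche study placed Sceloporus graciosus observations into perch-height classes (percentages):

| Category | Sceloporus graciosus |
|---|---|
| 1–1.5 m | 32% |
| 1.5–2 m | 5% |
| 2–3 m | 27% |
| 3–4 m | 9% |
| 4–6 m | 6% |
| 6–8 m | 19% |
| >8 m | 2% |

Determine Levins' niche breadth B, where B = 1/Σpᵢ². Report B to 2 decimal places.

Convert percentages to proportions (divide by 100).
Σpᵢ² = 0.32² + 0.05² + 0.27² + 0.09² + 0.06² + 0.19² + 0.02² = 0.1024 + 0.0025 + 0.0729 + 0.0081 + 0.0036 + 0.0361 + 0.0004 = 0.2260
B = 1 / 0.2260 = 4.4248

4.42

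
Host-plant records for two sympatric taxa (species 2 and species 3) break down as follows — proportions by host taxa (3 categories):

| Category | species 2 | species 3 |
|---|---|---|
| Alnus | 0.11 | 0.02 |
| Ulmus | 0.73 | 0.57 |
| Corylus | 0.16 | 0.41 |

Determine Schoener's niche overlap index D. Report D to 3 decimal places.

Σ|p₁ᵢ − p₂ᵢ| = 0.09 + 0.16 + 0.25 = 0.50
D = 1 − ½ × 0.50 = 1 − 0.250 = 0.75000

0.750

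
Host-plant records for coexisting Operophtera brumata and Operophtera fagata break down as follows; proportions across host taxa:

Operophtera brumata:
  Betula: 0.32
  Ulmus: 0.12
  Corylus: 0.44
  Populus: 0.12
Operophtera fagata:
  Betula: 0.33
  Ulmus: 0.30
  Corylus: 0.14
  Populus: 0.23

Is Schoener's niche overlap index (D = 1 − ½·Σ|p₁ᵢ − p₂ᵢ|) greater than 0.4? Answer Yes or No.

Σ|p₁ᵢ − p₂ᵢ| = 0.01 + 0.18 + 0.30 + 0.11 = 0.60
D = 1 − ½ × 0.60 = 1 − 0.300 = 0.7000
D = 0.7000 > 0.4 → Yes.

Yes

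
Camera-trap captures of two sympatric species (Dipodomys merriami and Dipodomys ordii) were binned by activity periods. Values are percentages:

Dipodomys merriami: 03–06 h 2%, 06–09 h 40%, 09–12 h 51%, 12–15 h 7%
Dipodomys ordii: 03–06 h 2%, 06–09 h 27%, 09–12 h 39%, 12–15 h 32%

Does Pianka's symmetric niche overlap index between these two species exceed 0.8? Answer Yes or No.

Yes

Convert percentages to proportions (divide by 100).
Σ p₁ᵢp₂ᵢ = 0.0004 + 0.1080 + 0.1989 + 0.0224 = 0.3297
Σp_1ᵢ² = 0.02² + 0.40² + 0.51² + 0.07² = 0.0004 + 0.1600 + 0.2601 + 0.0049 = 0.4254
Σp_2ᵢ² = 0.02² + 0.27² + 0.39² + 0.32² = 0.0004 + 0.0729 + 0.1521 + 0.1024 = 0.3278
O = 0.3297 / √(0.4254 × 0.3278) = 0.3297 / 0.37342 = 0.8829
O = 0.8829 > 0.8 → Yes.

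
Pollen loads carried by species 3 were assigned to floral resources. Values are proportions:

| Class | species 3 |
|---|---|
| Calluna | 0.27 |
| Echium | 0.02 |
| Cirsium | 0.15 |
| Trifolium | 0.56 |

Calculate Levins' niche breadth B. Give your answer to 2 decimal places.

Σpᵢ² = 0.27² + 0.02² + 0.15² + 0.56² = 0.0729 + 0.0004 + 0.0225 + 0.3136 = 0.4094
B = 1 / 0.4094 = 2.4426

2.44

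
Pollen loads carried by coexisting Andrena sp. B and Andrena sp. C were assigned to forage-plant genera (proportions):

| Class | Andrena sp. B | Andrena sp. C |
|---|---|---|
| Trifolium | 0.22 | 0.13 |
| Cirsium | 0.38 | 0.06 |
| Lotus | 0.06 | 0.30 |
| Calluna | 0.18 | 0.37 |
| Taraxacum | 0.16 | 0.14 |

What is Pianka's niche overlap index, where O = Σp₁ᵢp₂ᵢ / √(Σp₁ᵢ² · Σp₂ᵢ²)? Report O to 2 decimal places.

0.61

Σ p₁ᵢp₂ᵢ = 0.0286 + 0.0228 + 0.0180 + 0.0666 + 0.0224 = 0.1584
Σp_1ᵢ² = 0.22² + 0.38² + 0.06² + 0.18² + 0.16² = 0.0484 + 0.1444 + 0.0036 + 0.0324 + 0.0256 = 0.2544
Σp_2ᵢ² = 0.13² + 0.06² + 0.30² + 0.37² + 0.14² = 0.0169 + 0.0036 + 0.0900 + 0.1369 + 0.0196 = 0.2670
O = 0.1584 / √(0.2544 × 0.2670) = 0.1584 / 0.26062 = 0.6078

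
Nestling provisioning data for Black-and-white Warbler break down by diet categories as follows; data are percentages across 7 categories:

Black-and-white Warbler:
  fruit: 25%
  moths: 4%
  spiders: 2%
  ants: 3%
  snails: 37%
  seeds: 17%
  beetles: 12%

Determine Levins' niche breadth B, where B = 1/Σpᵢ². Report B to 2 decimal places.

Convert percentages to proportions (divide by 100).
Σpᵢ² = 0.25² + 0.04² + 0.02² + 0.03² + 0.37² + 0.17² + 0.12² = 0.0625 + 0.0016 + 0.0004 + 0.0009 + 0.1369 + 0.0289 + 0.0144 = 0.2456
B = 1 / 0.2456 = 4.0717

4.07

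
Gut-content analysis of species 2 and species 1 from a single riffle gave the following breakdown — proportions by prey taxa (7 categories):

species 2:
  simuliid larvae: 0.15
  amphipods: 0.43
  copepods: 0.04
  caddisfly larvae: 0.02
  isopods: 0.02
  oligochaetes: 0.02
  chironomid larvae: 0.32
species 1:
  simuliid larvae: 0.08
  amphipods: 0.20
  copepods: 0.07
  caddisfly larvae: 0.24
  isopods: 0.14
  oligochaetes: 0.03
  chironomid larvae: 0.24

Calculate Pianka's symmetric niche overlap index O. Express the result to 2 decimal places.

0.77

Σ p₁ᵢp₂ᵢ = 0.0120 + 0.0860 + 0.0028 + 0.0048 + 0.0028 + 0.0006 + 0.0768 = 0.1858
Σp_1ᵢ² = 0.15² + 0.43² + 0.04² + 0.02² + 0.02² + 0.02² + 0.32² = 0.0225 + 0.1849 + 0.0016 + 0.0004 + 0.0004 + 0.0004 + 0.1024 = 0.3126
Σp_2ᵢ² = 0.08² + 0.20² + 0.07² + 0.24² + 0.14² + 0.03² + 0.24² = 0.0064 + 0.0400 + 0.0049 + 0.0576 + 0.0196 + 0.0009 + 0.0576 = 0.1870
O = 0.1858 / √(0.3126 × 0.1870) = 0.1858 / 0.24178 = 0.7685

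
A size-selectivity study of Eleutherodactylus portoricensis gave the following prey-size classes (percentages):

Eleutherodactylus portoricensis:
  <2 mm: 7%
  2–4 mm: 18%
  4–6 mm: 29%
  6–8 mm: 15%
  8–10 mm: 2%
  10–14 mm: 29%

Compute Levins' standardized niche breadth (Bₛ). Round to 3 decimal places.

0.676

Convert percentages to proportions (divide by 100).
Σpᵢ² = 0.07² + 0.18² + 0.29² + 0.15² + 0.02² + 0.29² = 0.0049 + 0.0324 + 0.0841 + 0.0225 + 0.0004 + 0.0841 = 0.2284
B = 1 / 0.2284 = 4.37828
Bₛ = (B − 1)/(n − 1) = (4.37828 − 1)/(6 − 1) = 3.37828/5 = 0.67566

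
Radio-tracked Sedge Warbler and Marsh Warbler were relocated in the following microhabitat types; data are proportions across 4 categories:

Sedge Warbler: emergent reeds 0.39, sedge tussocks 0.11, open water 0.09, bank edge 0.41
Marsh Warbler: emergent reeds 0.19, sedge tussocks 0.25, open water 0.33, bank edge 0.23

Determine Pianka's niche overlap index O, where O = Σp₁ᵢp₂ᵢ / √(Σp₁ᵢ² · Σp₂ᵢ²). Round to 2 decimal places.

Σ p₁ᵢp₂ᵢ = 0.0741 + 0.0275 + 0.0297 + 0.0943 = 0.2256
Σp_1ᵢ² = 0.39² + 0.11² + 0.09² + 0.41² = 0.1521 + 0.0121 + 0.0081 + 0.1681 = 0.3404
Σp_2ᵢ² = 0.19² + 0.25² + 0.33² + 0.23² = 0.0361 + 0.0625 + 0.1089 + 0.0529 = 0.2604
O = 0.2256 / √(0.3404 × 0.2604) = 0.2256 / 0.29772 = 0.7578

0.76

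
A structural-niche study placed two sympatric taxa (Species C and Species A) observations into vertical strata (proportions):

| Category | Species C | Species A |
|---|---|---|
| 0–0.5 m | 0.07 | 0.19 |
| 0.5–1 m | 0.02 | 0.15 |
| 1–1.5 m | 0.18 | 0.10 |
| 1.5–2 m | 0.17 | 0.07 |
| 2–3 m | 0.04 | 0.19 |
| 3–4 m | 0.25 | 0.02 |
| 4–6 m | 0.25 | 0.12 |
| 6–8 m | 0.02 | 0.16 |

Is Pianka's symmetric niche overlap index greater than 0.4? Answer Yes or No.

Yes

Σ p₁ᵢp₂ᵢ = 0.0133 + 0.0030 + 0.0180 + 0.0119 + 0.0076 + 0.0050 + 0.0300 + 0.0032 = 0.0920
Σp_1ᵢ² = 0.07² + 0.02² + 0.18² + 0.17² + 0.04² + 0.25² + 0.25² + 0.02² = 0.0049 + 0.0004 + 0.0324 + 0.0289 + 0.0016 + 0.0625 + 0.0625 + 0.0004 = 0.1936
Σp_2ᵢ² = 0.19² + 0.15² + 0.10² + 0.07² + 0.19² + 0.02² + 0.12² + 0.16² = 0.0361 + 0.0225 + 0.0100 + 0.0049 + 0.0361 + 0.0004 + 0.0144 + 0.0256 = 0.1500
O = 0.0920 / √(0.1936 × 0.1500) = 0.0920 / 0.17041 = 0.5399
O = 0.5399 > 0.4 → Yes.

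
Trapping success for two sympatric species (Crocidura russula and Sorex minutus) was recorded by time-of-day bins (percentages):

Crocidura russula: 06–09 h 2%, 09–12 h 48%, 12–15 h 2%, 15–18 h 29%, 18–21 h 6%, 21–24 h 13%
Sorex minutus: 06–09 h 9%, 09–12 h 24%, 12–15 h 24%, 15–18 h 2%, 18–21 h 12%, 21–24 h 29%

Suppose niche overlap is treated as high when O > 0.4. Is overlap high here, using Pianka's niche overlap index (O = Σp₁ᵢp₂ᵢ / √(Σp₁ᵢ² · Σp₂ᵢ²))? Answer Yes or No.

Convert percentages to proportions (divide by 100).
Σ p₁ᵢp₂ᵢ = 0.0018 + 0.1152 + 0.0048 + 0.0058 + 0.0072 + 0.0377 = 0.1725
Σp_1ᵢ² = 0.02² + 0.48² + 0.02² + 0.29² + 0.06² + 0.13² = 0.0004 + 0.2304 + 0.0004 + 0.0841 + 0.0036 + 0.0169 = 0.3358
Σp_2ᵢ² = 0.09² + 0.24² + 0.24² + 0.02² + 0.12² + 0.29² = 0.0081 + 0.0576 + 0.0576 + 0.0004 + 0.0144 + 0.0841 = 0.2222
O = 0.1725 / √(0.3358 × 0.2222) = 0.1725 / 0.27316 = 0.6315
O = 0.6315 > 0.4 → Yes.

Yes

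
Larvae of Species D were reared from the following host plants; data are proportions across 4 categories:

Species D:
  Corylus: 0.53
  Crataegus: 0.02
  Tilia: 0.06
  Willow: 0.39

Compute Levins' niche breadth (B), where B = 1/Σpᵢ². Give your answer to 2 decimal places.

2.29

Σpᵢ² = 0.53² + 0.02² + 0.06² + 0.39² = 0.2809 + 0.0004 + 0.0036 + 0.1521 = 0.4370
B = 1 / 0.4370 = 2.2883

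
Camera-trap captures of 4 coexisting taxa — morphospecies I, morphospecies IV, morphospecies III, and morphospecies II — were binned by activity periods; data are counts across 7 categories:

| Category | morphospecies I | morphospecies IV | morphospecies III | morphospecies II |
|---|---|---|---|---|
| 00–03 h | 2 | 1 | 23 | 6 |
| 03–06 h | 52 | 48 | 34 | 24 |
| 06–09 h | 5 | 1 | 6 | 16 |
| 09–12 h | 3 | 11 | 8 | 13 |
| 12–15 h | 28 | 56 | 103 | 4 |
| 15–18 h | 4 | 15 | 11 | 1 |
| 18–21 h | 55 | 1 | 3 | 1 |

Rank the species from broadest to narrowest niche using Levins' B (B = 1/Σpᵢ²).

morphospecies II > morphospecies I > morphospecies IV > morphospecies III

Proportions for morphospecies I (n=149): 2/149=0.0134, 52/149=0.3490, 5/149=0.0336, 3/149=0.0201, 28/149=0.1879, 4/149=0.0268, 55/149=0.3691
Proportions for morphospecies IV (n=133): 1/133=0.0075, 48/133=0.3609, 1/133=0.0075, 11/133=0.0827, 56/133=0.4211, 15/133=0.1128, 1/133=0.0075
Proportions for morphospecies III (n=188): 23/188=0.1223, 34/188=0.1809, 6/188=0.0319, 8/188=0.0426, 103/188=0.5479, 11/188=0.0585, 3/188=0.0160
Proportions for morphospecies II (n=65): 6/65=0.0923, 24/65=0.3692, 16/65=0.2462, 13/65=0.2000, 4/65=0.0615, 1/65=0.0154, 1/65=0.0154
Σp_Iᵢ² = 0.0134² + 0.3490² + 0.0336² + 0.0201² + 0.1879² + 0.0268² + 0.3691² = 0.000180 + 0.121801 + 0.001129 + 0.000404 + 0.035306 + 0.000718 + 0.136235 = 0.295773
B_I = 1 / 0.295773 = 3.3810
Σp_IVᵢ² = 0.0075² + 0.3609² + 0.0075² + 0.0827² + 0.4211² + 0.1128² + 0.0075² = 0.000056 + 0.130249 + 0.000056 + 0.006839 + 0.177325 + 0.012724 + 0.000056 = 0.327305
B_IV = 1 / 0.327305 = 3.0553
Σp_IIIᵢ² = 0.1223² + 0.1809² + 0.0319² + 0.0426² + 0.5479² + 0.0585² + 0.0160² = 0.014957 + 0.032725 + 0.001018 + 0.001815 + 0.300194 + 0.003422 + 0.000256 = 0.354387
B_III = 1 / 0.354387 = 2.8218
Σp_IIᵢ² = 0.0923² + 0.3692² + 0.2462² + 0.2000² + 0.0615² + 0.0154² + 0.0154² = 0.008519 + 0.136309 + 0.060614 + 0.040000 + 0.003782 + 0.000237 + 0.000237 = 0.249698
B_II = 1 / 0.249698 = 4.0048
Ranking by B (broadest → narrowest): morphospecies II (4.00) > morphospecies I (3.38) > morphospecies IV (3.06) > morphospecies III (2.82)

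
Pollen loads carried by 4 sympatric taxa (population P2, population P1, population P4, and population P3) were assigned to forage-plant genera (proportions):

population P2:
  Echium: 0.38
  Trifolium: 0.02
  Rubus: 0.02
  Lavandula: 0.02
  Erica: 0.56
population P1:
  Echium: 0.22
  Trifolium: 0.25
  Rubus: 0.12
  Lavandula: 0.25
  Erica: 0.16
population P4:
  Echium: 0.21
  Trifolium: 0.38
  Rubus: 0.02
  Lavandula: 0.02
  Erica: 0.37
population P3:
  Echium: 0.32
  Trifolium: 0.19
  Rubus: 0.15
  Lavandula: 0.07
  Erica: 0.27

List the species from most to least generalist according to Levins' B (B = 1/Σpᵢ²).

Σp_P2ᵢ² = 0.38² + 0.02² + 0.02² + 0.02² + 0.56² = 0.1444 + 0.0004 + 0.0004 + 0.0004 + 0.3136 = 0.4592
B_P2 = 1 / 0.4592 = 2.1777
Σp_P1ᵢ² = 0.22² + 0.25² + 0.12² + 0.25² + 0.16² = 0.0484 + 0.0625 + 0.0144 + 0.0625 + 0.0256 = 0.2134
B_P1 = 1 / 0.2134 = 4.6860
Σp_P4ᵢ² = 0.21² + 0.38² + 0.02² + 0.02² + 0.37² = 0.0441 + 0.1444 + 0.0004 + 0.0004 + 0.1369 = 0.3262
B_P4 = 1 / 0.3262 = 3.0656
Σp_P3ᵢ² = 0.32² + 0.19² + 0.15² + 0.07² + 0.27² = 0.1024 + 0.0361 + 0.0225 + 0.0049 + 0.0729 = 0.2388
B_P3 = 1 / 0.2388 = 4.1876
Ranking by B (broadest → narrowest): population P1 (4.69) > population P3 (4.19) > population P4 (3.07) > population P2 (2.18)

population P1 > population P3 > population P4 > population P2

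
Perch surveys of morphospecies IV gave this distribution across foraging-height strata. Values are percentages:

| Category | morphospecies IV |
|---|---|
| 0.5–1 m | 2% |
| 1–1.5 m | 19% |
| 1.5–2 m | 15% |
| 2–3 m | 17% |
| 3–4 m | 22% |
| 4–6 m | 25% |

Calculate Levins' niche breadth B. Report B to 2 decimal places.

5.03

Convert percentages to proportions (divide by 100).
Σpᵢ² = 0.02² + 0.19² + 0.15² + 0.17² + 0.22² + 0.25² = 0.0004 + 0.0361 + 0.0225 + 0.0289 + 0.0484 + 0.0625 = 0.1988
B = 1 / 0.1988 = 5.0302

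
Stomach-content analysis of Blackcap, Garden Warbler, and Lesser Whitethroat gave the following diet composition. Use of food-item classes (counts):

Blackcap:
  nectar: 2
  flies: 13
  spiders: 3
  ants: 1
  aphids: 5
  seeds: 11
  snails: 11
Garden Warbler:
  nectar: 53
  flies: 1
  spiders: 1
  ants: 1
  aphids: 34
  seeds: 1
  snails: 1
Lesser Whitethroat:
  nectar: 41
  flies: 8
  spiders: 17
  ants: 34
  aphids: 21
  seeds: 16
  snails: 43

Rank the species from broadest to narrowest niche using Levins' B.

Lesser Whitethroat > Blackcap > Garden Warbler

Proportions for Blackcap (n=46): 2/46=0.0435, 13/46=0.2826, 3/46=0.0652, 1/46=0.0217, 5/46=0.1087, 11/46=0.2391, 11/46=0.2391
Proportions for Garden Warbler (n=92): 53/92=0.5761, 1/92=0.0109, 1/92=0.0109, 1/92=0.0109, 34/92=0.3696, 1/92=0.0109, 1/92=0.0109
Proportions for Lesser Whitethroat (n=180): 41/180=0.2278, 8/180=0.0444, 17/180=0.0944, 34/180=0.1889, 21/180=0.1167, 16/180=0.0889, 43/180=0.2389
Σp_Blacᵢ² = 0.0435² + 0.2826² + 0.0652² + 0.0217² + 0.1087² + 0.2391² + 0.2391² = 0.001892 + 0.079863 + 0.004251 + 0.000471 + 0.011816 + 0.057169 + 0.057169 = 0.212631
B_Blac = 1 / 0.212631 = 4.7030
Σp_Warbᵢ² = 0.5761² + 0.0109² + 0.0109² + 0.0109² + 0.3696² + 0.0109² + 0.0109² = 0.331891 + 0.000119 + 0.000119 + 0.000119 + 0.136604 + 0.000119 + 0.000119 = 0.469090
B_Warb = 1 / 0.469090 = 2.1318
Σp_Whitᵢ² = 0.2278² + 0.0444² + 0.0944² + 0.1889² + 0.1167² + 0.0889² + 0.2389² = 0.051893 + 0.001971 + 0.008911 + 0.035683 + 0.013619 + 0.007903 + 0.057073 = 0.177053
B_Whit = 1 / 0.177053 = 5.6480
Ranking by B (broadest → narrowest): Lesser Whitethroat (5.65) > Blackcap (4.70) > Garden Warbler (2.13)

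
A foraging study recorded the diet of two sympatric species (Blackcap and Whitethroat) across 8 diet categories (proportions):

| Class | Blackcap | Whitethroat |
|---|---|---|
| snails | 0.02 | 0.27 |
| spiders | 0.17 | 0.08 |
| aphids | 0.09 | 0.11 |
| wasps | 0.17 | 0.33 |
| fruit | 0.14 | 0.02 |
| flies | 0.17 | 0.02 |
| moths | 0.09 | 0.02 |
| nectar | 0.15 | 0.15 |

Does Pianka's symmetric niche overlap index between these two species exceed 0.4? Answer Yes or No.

Yes

Σ p₁ᵢp₂ᵢ = 0.0054 + 0.0136 + 0.0099 + 0.0561 + 0.0028 + 0.0034 + 0.0018 + 0.0225 = 0.1155
Σp_1ᵢ² = 0.02² + 0.17² + 0.09² + 0.17² + 0.14² + 0.17² + 0.09² + 0.15² = 0.0004 + 0.0289 + 0.0081 + 0.0289 + 0.0196 + 0.0289 + 0.0081 + 0.0225 = 0.1454
Σp_2ᵢ² = 0.27² + 0.08² + 0.11² + 0.33² + 0.02² + 0.02² + 0.02² + 0.15² = 0.0729 + 0.0064 + 0.0121 + 0.1089 + 0.0004 + 0.0004 + 0.0004 + 0.0225 = 0.2240
O = 0.1155 / √(0.1454 × 0.2240) = 0.1155 / 0.18047 = 0.6400
O = 0.6400 > 0.4 → Yes.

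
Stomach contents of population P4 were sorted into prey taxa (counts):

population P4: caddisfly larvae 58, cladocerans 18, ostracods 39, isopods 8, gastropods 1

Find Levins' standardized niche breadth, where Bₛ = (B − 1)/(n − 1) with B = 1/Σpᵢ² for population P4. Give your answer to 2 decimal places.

0.48

Proportions for population P4 (n=124): 58/124=0.4677, 18/124=0.1452, 39/124=0.3145, 8/124=0.0645, 1/124=0.0081
Σpᵢ² = 0.4677² + 0.1452² + 0.3145² + 0.0645² + 0.0081² = 0.218743 + 0.021083 + 0.098910 + 0.004160 + 0.000066 = 0.342962
B = 1 / 0.342962 = 2.9158
Bₛ = (B − 1)/(n − 1) = (2.9158 − 1)/(5 − 1) = 1.9158/4 = 0.4790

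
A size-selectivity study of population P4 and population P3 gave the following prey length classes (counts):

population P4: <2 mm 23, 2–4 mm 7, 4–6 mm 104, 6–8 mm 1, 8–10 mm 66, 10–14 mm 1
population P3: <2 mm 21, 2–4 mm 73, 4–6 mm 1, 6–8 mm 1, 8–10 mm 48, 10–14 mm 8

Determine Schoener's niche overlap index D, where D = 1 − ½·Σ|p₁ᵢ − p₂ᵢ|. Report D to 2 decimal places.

Proportions for population P4 (n=202): 23/202=0.1139, 7/202=0.0347, 104/202=0.5149, 1/202=0.0050, 66/202=0.3267, 1/202=0.0050
Proportions for population P3 (n=152): 21/152=0.1382, 73/152=0.4803, 1/152=0.0066, 1/152=0.0066, 48/152=0.3158, 8/152=0.0526
Σ|p₁ᵢ − p₂ᵢ| = 0.0243 + 0.4456 + 0.5083 + 0.0016 + 0.0109 + 0.0476 = 1.0383
D = 1 − ½ × 1.0383 = 1 − 0.51915 = 0.48085

0.48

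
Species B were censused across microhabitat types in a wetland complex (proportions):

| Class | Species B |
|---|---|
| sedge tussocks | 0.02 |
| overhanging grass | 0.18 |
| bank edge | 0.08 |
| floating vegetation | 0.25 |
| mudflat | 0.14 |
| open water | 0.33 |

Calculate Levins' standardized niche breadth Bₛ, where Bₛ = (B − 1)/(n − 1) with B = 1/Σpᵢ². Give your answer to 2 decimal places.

Σpᵢ² = 0.02² + 0.18² + 0.08² + 0.25² + 0.14² + 0.33² = 0.0004 + 0.0324 + 0.0064 + 0.0625 + 0.0196 + 0.1089 = 0.2302
B = 1 / 0.2302 = 4.3440
Bₛ = (B − 1)/(n − 1) = (4.3440 − 1)/(6 − 1) = 3.3440/5 = 0.6688

0.67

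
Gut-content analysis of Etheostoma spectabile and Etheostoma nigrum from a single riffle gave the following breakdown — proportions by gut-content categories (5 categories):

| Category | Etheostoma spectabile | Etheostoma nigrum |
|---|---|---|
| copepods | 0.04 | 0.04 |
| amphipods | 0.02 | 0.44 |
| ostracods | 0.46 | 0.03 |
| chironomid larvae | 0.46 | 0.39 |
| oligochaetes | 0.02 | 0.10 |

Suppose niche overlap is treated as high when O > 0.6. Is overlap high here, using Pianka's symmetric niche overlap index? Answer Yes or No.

Σ p₁ᵢp₂ᵢ = 0.0016 + 0.0088 + 0.0138 + 0.1794 + 0.0020 = 0.2056
Σp_1ᵢ² = 0.04² + 0.02² + 0.46² + 0.46² + 0.02² = 0.0016 + 0.0004 + 0.2116 + 0.2116 + 0.0004 = 0.4256
Σp_2ᵢ² = 0.04² + 0.44² + 0.03² + 0.39² + 0.10² = 0.0016 + 0.1936 + 0.0009 + 0.1521 + 0.0100 = 0.3582
O = 0.2056 / √(0.4256 × 0.3582) = 0.2056 / 0.39045 = 0.5266
O = 0.5266 < 0.6 → No.

No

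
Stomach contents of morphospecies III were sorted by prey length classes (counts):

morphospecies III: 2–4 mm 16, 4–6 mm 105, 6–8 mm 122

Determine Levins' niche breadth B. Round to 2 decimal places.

2.26

Proportions for morphospecies III (n=243): 16/243=0.0658, 105/243=0.4321, 122/243=0.5021
Σpᵢ² = 0.0658² + 0.4321² + 0.5021² = 0.004330 + 0.186710 + 0.252104 = 0.443144
B = 1 / 0.443144 = 2.2566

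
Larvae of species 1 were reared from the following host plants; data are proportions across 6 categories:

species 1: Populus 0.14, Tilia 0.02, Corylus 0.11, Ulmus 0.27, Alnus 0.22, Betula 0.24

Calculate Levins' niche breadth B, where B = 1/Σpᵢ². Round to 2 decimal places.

Σpᵢ² = 0.14² + 0.02² + 0.11² + 0.27² + 0.22² + 0.24² = 0.0196 + 0.0004 + 0.0121 + 0.0729 + 0.0484 + 0.0576 = 0.2110
B = 1 / 0.2110 = 4.7393

4.74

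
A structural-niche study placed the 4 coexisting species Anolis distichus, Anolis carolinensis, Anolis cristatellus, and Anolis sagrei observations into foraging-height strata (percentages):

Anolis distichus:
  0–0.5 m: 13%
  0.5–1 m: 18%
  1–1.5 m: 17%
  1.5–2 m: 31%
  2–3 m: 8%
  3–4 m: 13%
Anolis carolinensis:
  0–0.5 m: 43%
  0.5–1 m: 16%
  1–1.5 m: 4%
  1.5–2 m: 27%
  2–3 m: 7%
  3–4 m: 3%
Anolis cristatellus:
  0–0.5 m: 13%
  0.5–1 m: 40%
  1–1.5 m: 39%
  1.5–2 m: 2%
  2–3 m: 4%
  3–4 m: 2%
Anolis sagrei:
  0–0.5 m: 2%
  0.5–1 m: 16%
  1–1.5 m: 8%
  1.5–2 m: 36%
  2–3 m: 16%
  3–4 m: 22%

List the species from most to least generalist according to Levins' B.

Convert percentages to proportions (divide by 100).
Σp_distᵢ² = 0.13² + 0.18² + 0.17² + 0.31² + 0.08² + 0.13² = 0.0169 + 0.0324 + 0.0289 + 0.0961 + 0.0064 + 0.0169 = 0.1976
B_dist = 1 / 0.1976 = 5.0607
Σp_caroᵢ² = 0.43² + 0.16² + 0.04² + 0.27² + 0.07² + 0.03² = 0.1849 + 0.0256 + 0.0016 + 0.0729 + 0.0049 + 0.0009 = 0.2908
B_caro = 1 / 0.2908 = 3.4388
Σp_crisᵢ² = 0.13² + 0.40² + 0.39² + 0.02² + 0.04² + 0.02² = 0.0169 + 0.1600 + 0.1521 + 0.0004 + 0.0016 + 0.0004 = 0.3314
B_cris = 1 / 0.3314 = 3.0175
Σp_sagrᵢ² = 0.02² + 0.16² + 0.08² + 0.36² + 0.16² + 0.22² = 0.0004 + 0.0256 + 0.0064 + 0.1296 + 0.0256 + 0.0484 = 0.2360
B_sagr = 1 / 0.2360 = 4.2373
Ranking by B (broadest → narrowest): Anolis distichus (5.06) > Anolis sagrei (4.24) > Anolis carolinensis (3.44) > Anolis cristatellus (3.02)

Anolis distichus > Anolis sagrei > Anolis carolinensis > Anolis cristatellus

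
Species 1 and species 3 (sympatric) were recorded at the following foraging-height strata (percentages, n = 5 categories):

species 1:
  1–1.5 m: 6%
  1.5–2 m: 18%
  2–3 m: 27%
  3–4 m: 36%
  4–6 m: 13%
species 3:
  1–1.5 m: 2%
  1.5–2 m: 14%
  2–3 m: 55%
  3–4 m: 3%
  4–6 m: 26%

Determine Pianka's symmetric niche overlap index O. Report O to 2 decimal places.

Convert percentages to proportions (divide by 100).
Σ p₁ᵢp₂ᵢ = 0.0012 + 0.0252 + 0.1485 + 0.0108 + 0.0338 = 0.2195
Σp_1ᵢ² = 0.06² + 0.18² + 0.27² + 0.36² + 0.13² = 0.0036 + 0.0324 + 0.0729 + 0.1296 + 0.0169 = 0.2554
Σp_2ᵢ² = 0.02² + 0.14² + 0.55² + 0.03² + 0.26² = 0.0004 + 0.0196 + 0.3025 + 0.0009 + 0.0676 = 0.3910
O = 0.2195 / √(0.2554 × 0.3910) = 0.2195 / 0.31601 = 0.6946

0.69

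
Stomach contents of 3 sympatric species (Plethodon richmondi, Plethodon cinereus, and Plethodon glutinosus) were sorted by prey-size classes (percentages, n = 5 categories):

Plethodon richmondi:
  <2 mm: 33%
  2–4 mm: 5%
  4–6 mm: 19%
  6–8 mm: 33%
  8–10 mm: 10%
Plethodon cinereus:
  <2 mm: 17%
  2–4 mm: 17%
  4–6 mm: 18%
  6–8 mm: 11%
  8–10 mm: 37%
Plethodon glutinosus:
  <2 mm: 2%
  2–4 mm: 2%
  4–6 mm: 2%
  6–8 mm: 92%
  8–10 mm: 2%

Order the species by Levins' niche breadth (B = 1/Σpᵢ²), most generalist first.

Convert percentages to proportions (divide by 100).
Σp_richᵢ² = 0.33² + 0.05² + 0.19² + 0.33² + 0.10² = 0.1089 + 0.0025 + 0.0361 + 0.1089 + 0.0100 = 0.2664
B_rich = 1 / 0.2664 = 3.7538
Σp_cineᵢ² = 0.17² + 0.17² + 0.18² + 0.11² + 0.37² = 0.0289 + 0.0289 + 0.0324 + 0.0121 + 0.1369 = 0.2392
B_cine = 1 / 0.2392 = 4.1806
Σp_glutᵢ² = 0.02² + 0.02² + 0.02² + 0.92² + 0.02² = 0.0004 + 0.0004 + 0.0004 + 0.8464 + 0.0004 = 0.8480
B_glut = 1 / 0.8480 = 1.1792
Ranking by B (broadest → narrowest): Plethodon cinereus (4.18) > Plethodon richmondi (3.75) > Plethodon glutinosus (1.18)

Plethodon cinereus > Plethodon richmondi > Plethodon glutinosus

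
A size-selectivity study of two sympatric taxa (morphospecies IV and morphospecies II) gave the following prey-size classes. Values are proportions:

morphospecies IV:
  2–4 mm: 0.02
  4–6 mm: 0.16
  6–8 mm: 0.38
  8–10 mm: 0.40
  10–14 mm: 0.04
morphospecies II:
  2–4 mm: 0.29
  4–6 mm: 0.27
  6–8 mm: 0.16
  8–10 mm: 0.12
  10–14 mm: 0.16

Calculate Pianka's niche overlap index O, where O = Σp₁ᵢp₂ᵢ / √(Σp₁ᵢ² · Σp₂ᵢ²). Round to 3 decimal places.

Σ p₁ᵢp₂ᵢ = 0.0058 + 0.0432 + 0.0608 + 0.0480 + 0.0064 = 0.1642
Σp_1ᵢ² = 0.02² + 0.16² + 0.38² + 0.40² + 0.04² = 0.0004 + 0.0256 + 0.1444 + 0.1600 + 0.0016 = 0.3320
Σp_2ᵢ² = 0.29² + 0.27² + 0.16² + 0.12² + 0.16² = 0.0841 + 0.0729 + 0.0256 + 0.0144 + 0.0256 = 0.2226
O = 0.1642 / √(0.3320 × 0.2226) = 0.1642 / 0.271851 = 0.60401

0.604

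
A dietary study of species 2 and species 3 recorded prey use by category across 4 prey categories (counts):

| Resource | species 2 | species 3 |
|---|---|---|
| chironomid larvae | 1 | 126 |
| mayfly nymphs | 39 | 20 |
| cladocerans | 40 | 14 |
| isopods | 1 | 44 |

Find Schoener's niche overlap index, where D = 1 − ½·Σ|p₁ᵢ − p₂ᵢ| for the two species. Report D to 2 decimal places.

Proportions for species 2 (n=81): 1/81=0.0123, 39/81=0.4815, 40/81=0.4938, 1/81=0.0123
Proportions for species 3 (n=204): 126/204=0.6176, 20/204=0.0980, 14/204=0.0686, 44/204=0.2157
Σ|p₁ᵢ − p₂ᵢ| = 0.6053 + 0.3835 + 0.4252 + 0.2034 = 1.6174
D = 1 − ½ × 1.6174 = 1 − 0.80870 = 0.19130

0.19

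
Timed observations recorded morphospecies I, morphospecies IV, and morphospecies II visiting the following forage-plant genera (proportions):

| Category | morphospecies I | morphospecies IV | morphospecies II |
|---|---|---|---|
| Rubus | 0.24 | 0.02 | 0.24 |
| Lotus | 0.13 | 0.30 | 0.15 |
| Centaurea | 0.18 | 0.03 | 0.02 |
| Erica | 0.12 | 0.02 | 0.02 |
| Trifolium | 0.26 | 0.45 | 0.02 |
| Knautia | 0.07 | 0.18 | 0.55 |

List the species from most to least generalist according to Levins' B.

Σp_Iᵢ² = 0.24² + 0.13² + 0.18² + 0.12² + 0.26² + 0.07² = 0.0576 + 0.0169 + 0.0324 + 0.0144 + 0.0676 + 0.0049 = 0.1938
B_I = 1 / 0.1938 = 5.1600
Σp_IVᵢ² = 0.02² + 0.30² + 0.03² + 0.02² + 0.45² + 0.18² = 0.0004 + 0.0900 + 0.0009 + 0.0004 + 0.2025 + 0.0324 = 0.3266
B_IV = 1 / 0.3266 = 3.0618
Σp_IIᵢ² = 0.24² + 0.15² + 0.02² + 0.02² + 0.02² + 0.55² = 0.0576 + 0.0225 + 0.0004 + 0.0004 + 0.0004 + 0.3025 = 0.3838
B_II = 1 / 0.3838 = 2.6055
Ranking by B (broadest → narrowest): morphospecies I (5.16) > morphospecies IV (3.06) > morphospecies II (2.61)

morphospecies I > morphospecies IV > morphospecies II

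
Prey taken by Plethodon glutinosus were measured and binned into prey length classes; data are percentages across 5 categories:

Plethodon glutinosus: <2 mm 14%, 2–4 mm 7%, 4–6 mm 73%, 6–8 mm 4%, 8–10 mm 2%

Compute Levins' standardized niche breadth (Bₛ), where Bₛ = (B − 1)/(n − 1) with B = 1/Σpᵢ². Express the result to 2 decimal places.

Convert percentages to proportions (divide by 100).
Σpᵢ² = 0.14² + 0.07² + 0.73² + 0.04² + 0.02² = 0.0196 + 0.0049 + 0.5329 + 0.0016 + 0.0004 = 0.5594
B = 1 / 0.5594 = 1.7876
Bₛ = (B − 1)/(n − 1) = (1.7876 − 1)/(5 − 1) = 0.7876/4 = 0.1969

0.20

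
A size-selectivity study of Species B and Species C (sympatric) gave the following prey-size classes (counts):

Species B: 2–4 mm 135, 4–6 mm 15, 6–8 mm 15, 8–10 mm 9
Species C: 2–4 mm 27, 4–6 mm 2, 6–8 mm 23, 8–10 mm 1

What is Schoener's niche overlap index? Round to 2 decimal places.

Proportions for Species B (n=174): 135/174=0.7759, 15/174=0.0862, 15/174=0.0862, 9/174=0.0517
Proportions for Species C (n=53): 27/53=0.5094, 2/53=0.0377, 23/53=0.4340, 1/53=0.0189
Σ|p₁ᵢ − p₂ᵢ| = 0.2665 + 0.0485 + 0.3478 + 0.0328 = 0.6956
D = 1 − ½ × 0.6956 = 1 − 0.34780 = 0.65220

0.65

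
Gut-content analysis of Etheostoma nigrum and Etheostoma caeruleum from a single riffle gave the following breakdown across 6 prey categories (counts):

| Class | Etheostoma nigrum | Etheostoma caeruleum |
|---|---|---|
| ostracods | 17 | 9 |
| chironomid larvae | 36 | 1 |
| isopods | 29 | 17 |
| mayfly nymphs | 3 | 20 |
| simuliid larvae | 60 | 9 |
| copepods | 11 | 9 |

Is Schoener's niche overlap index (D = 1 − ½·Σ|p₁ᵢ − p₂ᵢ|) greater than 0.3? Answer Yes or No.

Proportions for Etheostoma nigrum (n=156): 17/156=0.1090, 36/156=0.2308, 29/156=0.1859, 3/156=0.0192, 60/156=0.3846, 11/156=0.0705
Proportions for Etheostoma caeruleum (n=65): 9/65=0.1385, 1/65=0.0154, 17/65=0.2615, 20/65=0.3077, 9/65=0.1385, 9/65=0.1385
Σ|p₁ᵢ − p₂ᵢ| = 0.0295 + 0.2154 + 0.0756 + 0.2885 + 0.2461 + 0.0680 = 0.9231
D = 1 − ½ × 0.9231 = 1 − 0.46155 = 0.53845
D = 0.53845 > 0.3 → Yes.

Yes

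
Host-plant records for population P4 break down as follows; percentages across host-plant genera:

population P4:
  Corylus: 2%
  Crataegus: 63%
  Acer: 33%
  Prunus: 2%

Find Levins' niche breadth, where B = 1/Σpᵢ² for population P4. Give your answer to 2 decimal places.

1.97

Convert percentages to proportions (divide by 100).
Σpᵢ² = 0.02² + 0.63² + 0.33² + 0.02² = 0.0004 + 0.3969 + 0.1089 + 0.0004 = 0.5066
B = 1 / 0.5066 = 1.9739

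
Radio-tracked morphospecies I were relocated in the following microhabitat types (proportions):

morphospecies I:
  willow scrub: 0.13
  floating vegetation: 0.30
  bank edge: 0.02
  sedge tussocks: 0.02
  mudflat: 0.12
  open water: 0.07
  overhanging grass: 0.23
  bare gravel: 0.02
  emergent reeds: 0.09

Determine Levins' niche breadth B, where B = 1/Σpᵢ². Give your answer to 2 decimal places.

5.31

Σpᵢ² = 0.13² + 0.30² + 0.02² + 0.02² + 0.12² + 0.07² + 0.23² + 0.02² + 0.09² = 0.0169 + 0.0900 + 0.0004 + 0.0004 + 0.0144 + 0.0049 + 0.0529 + 0.0004 + 0.0081 = 0.1884
B = 1 / 0.1884 = 5.3079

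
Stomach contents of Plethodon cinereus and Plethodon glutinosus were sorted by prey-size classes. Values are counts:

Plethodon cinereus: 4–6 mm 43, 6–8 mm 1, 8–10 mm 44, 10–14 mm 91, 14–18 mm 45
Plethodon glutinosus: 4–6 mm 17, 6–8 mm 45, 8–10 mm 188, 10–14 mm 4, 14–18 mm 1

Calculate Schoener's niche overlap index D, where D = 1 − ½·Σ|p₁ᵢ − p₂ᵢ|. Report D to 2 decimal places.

0.29

Proportions for Plethodon cinereus (n=224): 43/224=0.1920, 1/224=0.0045, 44/224=0.1964, 91/224=0.4063, 45/224=0.2009
Proportions for Plethodon glutinosus (n=255): 17/255=0.0667, 45/255=0.1765, 188/255=0.7373, 4/255=0.0157, 1/255=0.0039
Σ|p₁ᵢ − p₂ᵢ| = 0.1253 + 0.1720 + 0.5409 + 0.3906 + 0.1970 = 1.4258
D = 1 − ½ × 1.4258 = 1 − 0.71290 = 0.28710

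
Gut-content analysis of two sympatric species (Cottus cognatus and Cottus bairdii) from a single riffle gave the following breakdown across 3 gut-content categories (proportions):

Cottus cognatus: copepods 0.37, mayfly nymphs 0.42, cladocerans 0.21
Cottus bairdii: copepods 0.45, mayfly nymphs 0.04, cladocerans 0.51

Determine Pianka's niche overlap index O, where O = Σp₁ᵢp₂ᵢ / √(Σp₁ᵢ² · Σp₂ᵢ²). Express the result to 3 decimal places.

Σ p₁ᵢp₂ᵢ = 0.1665 + 0.0168 + 0.1071 = 0.2904
Σp_1ᵢ² = 0.37² + 0.42² + 0.21² = 0.1369 + 0.1764 + 0.0441 = 0.3574
Σp_2ᵢ² = 0.45² + 0.04² + 0.51² = 0.2025 + 0.0016 + 0.2601 = 0.4642
O = 0.2904 / √(0.3574 × 0.4642) = 0.2904 / 0.407314 = 0.71296

0.713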